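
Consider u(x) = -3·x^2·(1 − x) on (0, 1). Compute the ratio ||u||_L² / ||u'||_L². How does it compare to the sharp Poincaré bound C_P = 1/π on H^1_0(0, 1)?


||u||_L² / ||u'||_L² = sqrt(14)/14 < C_P = 1/π.

u(x) = -3·x^2·(1 − x), so u'(x) = 3*x*(3*x - 2).
u(x) = -3·x^2·(1 − x) vanishes at x = 0 and x = 1, so u ∈ H^1_0(0, 1). Differentiate via the product rule and integrate the resulting polynomials term by term.
  ∫_0^1 u² dx = ∫_0^1 (9*x^6 - 18*x^5 + 9*x^4) dx. Term by term:
    ∫_0^1 9*x^6 dx = 9/7;  ∫_0^1 -18*x^5 dx = -3;  ∫_0^1 9*x^4 dx = 9/5.
  Sum: 9/7 − 3 + 9/5 = 3/35.
  ∫_0^1 (u')² dx = ∫_0^1 (81*x^4 - 108*x^3 + 36*x^2) dx. Term by term:
    ∫_0^1 81*x^4 dx = 81/5;  ∫_0^1 -108*x^3 dx = -27;  ∫_0^1 36*x^2 dx = 12.
  Sum: 81/5 − 27 + 12 = 6/5.
∫_0^1 u² dx = 3/35, so ||u||_L² = sqrt(105)/35.
∫_0^1 (u')² dx = 6/5, so ||u'||_L² = sqrt(30)/5.
Ratio ||u||_L² / ||u'||_L² = sqrt(14)/14.
Sharp Poincaré constant on H^1_0(0, 1) is C_P = L/π = 1/π, achieved by sin(π·x).
A polynomial bump cannot attain the sharp Poincaré constant (only the first sine eigenfunction does), so the ratio is strictly less than C_P, consistent with ||u||_L² ≤ C_P ||u'||_L².


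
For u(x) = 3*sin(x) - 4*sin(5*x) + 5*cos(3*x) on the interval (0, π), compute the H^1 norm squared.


||u||_{H^1(0,π)}^2 = 342*π

u'(x) = -15*sin(3*x) + 3*cos(x) - 20*cos(5*x).
Expand u² and (u')² and integrate term by term on (0, π), using: for integers n ≥ 1, ∫_0^π sin²(nx) dx = ∫_0^π cos²(nx) dx = π/2; for n ≠ n', ∫_0^π sin(nx)sin(n'x) dx = ∫_0^π cos(nx)cos(n'x) dx = 0; and by product-to-sum, ∫_0^π sin(nx)cos(n'x) dx = ½∫_0^π [sin((n+n')x) + sin((n−n')x)] dx, which is 0 when n+n' is even and 2n/(n²−n'²) when n+n' is odd (it need not vanish on (0, π)).
  u² squared terms: (-4)²·∫sin(5x)² dx = 16·π/2 = 8*π;  (3)²·∫sin(x)² dx = 9·π/2 = 9*π/2;  (5)²·∫cos(3x)² dx = 25·π/2 = 25*π/2.
  u² cross terms: 2·(-4)·(3)·∫sin(5x)·sin(x) dx = -24·(0) = 0;  2·(-4)·(5)·∫sin(5x)·cos(3x) dx = -40·(0) = 0;  2·(3)·(5)·∫sin(x)·cos(3x) dx = 30·(0) = 0.
  So ∫_0^π u² dx = 8*π + 9*π/2 + 25*π/2 + 0 + 0 + 0 = 25*π.
  (u')² squared terms: (-20)²·∫cos(5x)² dx = 400·π/2 = 200*π;  (-15)²·∫sin(3x)² dx = 225·π/2 = 225*π/2;  (3)²·∫cos(x)² dx = 9·π/2 = 9*π/2.
  (u')² cross terms: 2·(-20)·(-15)·∫cos(5x)·sin(3x) dx = 600·(0) = 0;  2·(-20)·(3)·∫cos(5x)·cos(x) dx = -120·(0) = 0;  2·(-15)·(3)·∫sin(3x)·cos(x) dx = -90·(0) = 0.
  So ∫_0^π (u')² dx = 200*π + 225*π/2 + 9*π/2 + 0 + 0 + 0 = 317*π.
||u||_{H^1}^2 = (25*π) + (317*π) = 342*π.


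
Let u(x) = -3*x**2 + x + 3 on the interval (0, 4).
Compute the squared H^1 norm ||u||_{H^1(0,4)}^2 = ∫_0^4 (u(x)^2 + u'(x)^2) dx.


||u||_{H^1}^2 = 27848/15

The H^1 norm (squared) on an interval (0, L) is
  ||u||_{H^1}^2 = ∫_0^L u(x)^2 dx + ∫_0^L u'(x)^2 dx.
Compute u'(x) = 1 - 6*x.
Then u(x)^2 = 9*x**4 - 6*x**3 - 17*x**2 + 6*x + 9 and u'(x)^2 = 36*x**2 - 12*x + 1.
Integrate each monomial from 0 to 4 using ∫_0^4 c·x^n dx = c·4^(n+1)/(n+1):
  ∫_0^4 u(x)^2 dx = ∫_0^4 (9*x^4 - 6*x^3 - 17*x^2 + 6*x + 9) dx. Term by term:
    ∫_0^4 9*x^4 dx = 9216/5;  ∫_0^4 -6*x^3 dx = -384;  ∫_0^4 -17*x^2 dx = -1088/3;
    ∫_0^4 6*x dx = 48;  ∫_0^4 9 dx = 36.
  Sum: 9216/5 − 384 − 1088/3 + 48 + 36 = 17708/15.
  ∫_0^4 u'(x)^2 dx = ∫_0^4 (36*x^2 - 12*x + 1) dx. Term by term:
    ∫_0^4 36*x^2 dx = 768;  ∫_0^4 -12*x dx = -96;  ∫_0^4 1 dx = 4.
  Sum: 768 − 96 + 4 = 676.
Adding: ||u||_{H^1}^2 = 17708/15 + 676 = 27848/15.


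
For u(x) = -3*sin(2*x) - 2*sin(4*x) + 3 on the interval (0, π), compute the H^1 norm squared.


||u||_{H^1(0,π)}^2 = 131*π/2

u'(x) = -6*cos(2*x) - 8*cos(4*x).
Expand u² and (u')² and integrate term by term on (0, π), using: for integers n ≥ 1, ∫_0^π sin²(nx) dx = ∫_0^π cos²(nx) dx = π/2; for n ≠ n', ∫_0^π sin(nx)sin(n'x) dx = ∫_0^π cos(nx)cos(n'x) dx = 0; and by product-to-sum, ∫_0^π sin(nx)cos(n'x) dx = ½∫_0^π [sin((n+n')x) + sin((n−n')x)] dx, which is 0 when n+n' is even and 2n/(n²−n'²) when n+n' is odd (it need not vanish on (0, π)). For the constant mode: ∫_0^π 1 dx = π, ∫_0^π cos(nx) dx = 0, ∫_0^π sin(nx) dx = (1−(−1)^n)/n.
  u² squared terms: (3)²·∫1 dx = 9·π = 9*π;  (-3)²·∫sin(2x)² dx = 9·π/2 = 9*π/2;  (-2)²·∫sin(4x)² dx = 4·π/2 = 2*π.
  u² cross terms: 2·(3)·(-3)·∫1·sin(2x) dx = -18·(0) = 0;  2·(3)·(-2)·∫1·sin(4x) dx = -12·(0) = 0;  2·(-3)·(-2)·∫sin(2x)·sin(4x) dx = 12·(0) = 0.
  So ∫_0^π u² dx = 9*π + 9*π/2 + 2*π + 0 + 0 + 0 = 31*π/2.
  (u')² squared terms: (-8)²·∫cos(4x)² dx = 64·π/2 = 32*π;  (-6)²·∫cos(2x)² dx = 36·π/2 = 18*π.
  (u')² cross terms: 2·(-8)·(-6)·∫cos(4x)·cos(2x) dx = 96·(0) = 0.
  So ∫_0^π (u')² dx = 32*π + 18*π + 0 = 50*π.
||u||_{H^1}^2 = (31*π/2) + (50*π) = 131*π/2.


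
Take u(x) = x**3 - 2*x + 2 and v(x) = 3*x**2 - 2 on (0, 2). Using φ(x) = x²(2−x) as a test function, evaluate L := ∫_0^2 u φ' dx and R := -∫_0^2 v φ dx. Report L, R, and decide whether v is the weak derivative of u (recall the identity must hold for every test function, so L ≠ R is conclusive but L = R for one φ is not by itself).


LHS = -56/15, RHS = -56/15. Yes, v = u' weakly.

u(x) = x**3 - 2*x + 2, classical derivative u'(x) = 3*x**2 - 2.
φ(x) = x²(2−x), so φ'(x) = x*(4 - 3*x).
Note φ(0) = φ(2) = 0, so the boundary term u·φ vanishes.
LHS = ∫_0^2 u(x) φ'(x) dx = ∫_0^2 (-3*x^5 + 4*x^4 + 6*x^3 - 14*x^2 + 8*x) dx. Term by term:
  ∫_0^2 -3*x^5 dx = -32;  ∫_0^2 4*x^4 dx = 128/5;  ∫_0^2 6*x^3 dx = 24;
  ∫_0^2 -14*x^2 dx = -112/3;  ∫_0^2 8*x dx = 16.
Sum: -32 + 128/5 + 24 − 112/3 + 16 = -56/15.
So LHS = -56/15.
∫_0^2 v(x) φ(x) dx = ∫_0^2 (-3*x^5 + 6*x^4 + 2*x^3 - 4*x^2) dx. Term by term:
  ∫_0^2 -3*x^5 dx = -32;  ∫_0^2 6*x^4 dx = 192/5;  ∫_0^2 2*x^3 dx = 8;
  ∫_0^2 -4*x^2 dx = -32/3.
Sum: -32 + 192/5 + 8 − 32/3 = 56/15.
So RHS = -∫_0^2 v(x) φ(x) dx = -56/15.
LHS = RHS, so the identity holds for this test φ.
Moreover u is smooth here and v(x) = u'(x) = 3*x**2 - 2 pointwise, so the identity holds for every test function. Hence v is the weak derivative of u.


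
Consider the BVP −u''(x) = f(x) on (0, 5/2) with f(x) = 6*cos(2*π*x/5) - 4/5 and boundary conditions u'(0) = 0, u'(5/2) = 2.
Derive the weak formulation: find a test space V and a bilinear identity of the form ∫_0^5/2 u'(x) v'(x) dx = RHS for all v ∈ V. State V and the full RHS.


V = H^1(0, 5/2) (v unrestricted at boundary; u is determined up to an additive constant); weak form: ∫_0^5/2 u'v' dx = ∫_0^5/2 (6*cos(2*π*x/5) - 4/5) v dx + 2·v(5/2) for all v ∈ V.

Multiply both sides by a test function v and integrate from 0 to 5/2:
  ∫_0^5/2 −u''(x) v(x) dx = ∫_0^5/2 f(x) v(x) dx.
Integrate the LHS by parts once:
  ∫_0^5/2 −u'' v dx = −[u'(x) v(x)]_0^5/2 + ∫_0^5/2 u'(x) v'(x) dx.
Thus ∫_0^5/2 u'(x) v'(x) dx = ∫_0^5/2 f(x) v(x) dx + [u'(x) v(x)]_0^5/2.
Choose V so that boundary terms are either known or forced to vanish.
u has inhomogeneous Neumann u'(0) = 0, u'(5/2) = 2. [u' v]_0^5/2 = (2)·v(5/2) − (0)·v(0) = 2·v(5/2). Take V = H^1(0, 5/2); boundary term becomes part of RHS.
Weak formulation: find u (satisfying any essential BC) such that ∫_0^5/2 u'(x) v'(x) dx = ∫_0^5/2 f v dx + 2·v(5/2) for all v ∈ V (Neumann data are natural BCs: they enter the RHS as boundary terms).
Substituting f(x) = 6*cos(2*π*x/5) - 4/5, the right-hand side is ∫_0^5/2 (6*cos(2*π*x/5) - 4/5) v dx + 2·v(5/2).
Compatibility check (pure Neumann): taking v ≡ 1 ∈ V gives 0 = ∫_0^5/2 f dx + (2) − (0), i.e. ∫_0^5/2 f dx must equal u'(0) − u'(5/2) = -2. Indeed ∫_0^5/2 (6*cos(2*π*x/5) - 4/5) dx = -2, so the data are compatible. The solution is then unique only up to an additive constant (fix it e.g. by requiring ∫_0^5/2 u dx = 0).


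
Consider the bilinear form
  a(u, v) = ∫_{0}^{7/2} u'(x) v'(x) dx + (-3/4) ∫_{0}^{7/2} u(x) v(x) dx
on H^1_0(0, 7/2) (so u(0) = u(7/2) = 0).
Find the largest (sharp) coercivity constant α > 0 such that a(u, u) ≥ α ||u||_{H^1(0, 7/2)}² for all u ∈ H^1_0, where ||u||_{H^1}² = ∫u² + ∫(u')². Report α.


α = (-147 + 16*π^2)/(4*(4*π^2 + 49))

Coercivity of a(·,·) on H^1_0(0, 7/2) means a(u, u) ≥ α ||u||_{H^1}² for every u ∈ H^1_0.
The interval has length L = 7/2, and Poincaré/coercivity depend only on L. Here a(u, u) = ∫(u')² + (-3/4)·∫u².
Here c = -3/4 < 0 with |c| < (π/L)² = 4*π^2/49, so coercivity still holds. The condition a(u,u) ≥ α||u||_{H^1}² reads (1−α)∫(u')² ≥ (α−c)∫u². Any admissible α is ≤ 1 (rapidly oscillating u have ∫u²/∫(u')² → 0), and α = 1 would force 0 ≥ (1−c)∫u², impossible since c < 1; so 1−α > 0. By the sharp Poincaré inequality on H^1_0 of an interval of length L, ∫(u')² ≥ (π/L)²∫u² with equality for the first sine mode sin(π(x−x₀)/L) (x₀ the left endpoint), so the inequality holds for all u iff (1−α)(π/L)² ≥ α − c, i.e. α ≤ ((π/L)² + c)/((π/L)² + 1) = (1 + c(L/π)²)/(1 + (L/π)²). (Direct route, valid since c ≤ 0: Poincaré gives c∫u² ≥ c(L/π)²∫(u')², so a(u,u) ≥ (1 + c(L/π)²)∫(u')², while ||u||_{H^1}² ≤ (1 + (L/π)²)∫(u')²; dividing yields the same α.) With (π/L)² = 4*π^2/49 and c = -3/4, the largest admissible constant is α = ((π/L)² + c)/((π/L)² + 1).
Simplifying, α = (-147 + 16*π^2)/(4*(4*π^2 + 49)).


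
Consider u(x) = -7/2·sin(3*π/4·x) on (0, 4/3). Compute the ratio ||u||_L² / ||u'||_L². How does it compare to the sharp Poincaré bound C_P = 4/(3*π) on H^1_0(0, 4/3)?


||u||_L² / ||u'||_L² = 4/(3*π) = C_P.

u(x) = -7/2·sin(3*π/4·x), so u'(x) = -21*π*cos(3*π*x/4)/8.
Writing u(x) = A·sin(kπx/L) with A = -7/2 and k = 1, use ∫_0^L sin²(kπx/L) dx = L/2 and ∫_0^L cos²(kπx/L) dx = L/2.
u² = 49/4·sin²(3*π/4·x) and (u')² = 441*π^2/64·cos²(3*π/4·x), and each of sin², cos² integrates to L/2 = 2/3 over (0, 4/3).
∫_0^4/3 u² dx = 49/6, so ||u||_L² = 7*sqrt(6)/6.
∫_0^4/3 (u')² dx = 147*π^2/32, so ||u'||_L² = 7*sqrt(6)*π/8.
Ratio ||u||_L² / ||u'||_L² = 4/(3*π).
Sharp Poincaré constant on H^1_0(0, 4/3) is C_P = L/π = 4/(3*π), achieved by sin(3*π/4·x).
This is the k = 1 eigenfunction (up to amplitude), so the ratio equals the sharp Poincaré constant exactly.


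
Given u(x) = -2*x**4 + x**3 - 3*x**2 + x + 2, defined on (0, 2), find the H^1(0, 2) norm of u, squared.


||u||_{H^1}^2 = 64834/45

The H^1 norm (squared) on an interval (0, L) is
  ||u||_{H^1}^2 = ∫_0^L u(x)^2 dx + ∫_0^L u'(x)^2 dx.
Compute u'(x) = -8*x**3 + 3*x**2 - 6*x + 1.
Then u(x)^2 = 4*x**8 - 4*x**7 + 13*x**6 - 10*x**5 + 3*x**4 - 2*x**3 - 11*x**2 + 4*x + 4 and u'(x)^2 = 64*x**6 - 48*x**5 + 105*x**4 - 52*x**3 + 42*x**2 - 12*x + 1.
Integrate each monomial from 0 to 2 using ∫_0^2 c·x^n dx = c·2^(n+1)/(n+1):
  ∫_0^2 u(x)^2 dx = ∫_0^2 (4*x^8 - 4*x^7 + 13*x^6 - 10*x^5 + 3*x^4 - 2*x^3 - 11*x^2 + 4*x + 4) dx. Term by term:
    ∫_0^2 4*x^8 dx = 2048/9;  ∫_0^2 -4*x^7 dx = -128;  ∫_0^2 13*x^6 dx = 1664/7;
    ∫_0^2 -10*x^5 dx = -320/3;  ∫_0^2 3*x^4 dx = 96/5;  ∫_0^2 -2*x^3 dx = -8;
    ∫_0^2 -11*x^2 dx = -88/3;  ∫_0^2 4*x dx = 8;  ∫_0^2 4 dx = 8.
  Sum: 2048/9 − 128 + 1664/7 − 320/3 + 96/5 − 8 − 88/3 + 8 + 8 = 71968/315.
  ∫_0^2 u'(x)^2 dx = ∫_0^2 (64*x^6 - 48*x^5 + 105*x^4 - 52*x^3 + 42*x^2 - 12*x + 1) dx. Term by term:
    ∫_0^2 64*x^6 dx = 8192/7;  ∫_0^2 -48*x^5 dx = -512;  ∫_0^2 105*x^4 dx = 672;
    ∫_0^2 -52*x^3 dx = -208;  ∫_0^2 42*x^2 dx = 112;  ∫_0^2 -12*x dx = -24;
    ∫_0^2 1 dx = 2.
  Sum: 8192/7 − 512 + 672 − 208 + 112 − 24 + 2 = 8486/7.
Adding: ||u||_{H^1}^2 = 71968/315 + 8486/7 = 64834/45.


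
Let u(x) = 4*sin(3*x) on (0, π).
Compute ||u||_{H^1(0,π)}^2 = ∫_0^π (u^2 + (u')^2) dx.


||u||_{H^1(0,π)}^2 = 80*π

u'(x) = 12*cos(3*x).
Expand u² and (u')² and integrate term by term on (0, π), using: for integers n ≥ 1, ∫_0^π sin²(nx) dx = ∫_0^π cos²(nx) dx = π/2; for n ≠ n', ∫_0^π sin(nx)sin(n'x) dx = ∫_0^π cos(nx)cos(n'x) dx = 0; and by product-to-sum, ∫_0^π sin(nx)cos(n'x) dx = ½∫_0^π [sin((n+n')x) + sin((n−n')x)] dx, which is 0 when n+n' is even and 2n/(n²−n'²) when n+n' is odd (it need not vanish on (0, π)).
  u² squared terms: (4)²·∫sin(3x)² dx = 16·π/2 = 8*π.
  So ∫_0^π u² dx = 8*π.
  (u')² squared terms: (12)²·∫cos(3x)² dx = 144·π/2 = 72*π.
  So ∫_0^π (u')² dx = 72*π.
||u||_{H^1}^2 = (8*π) + (72*π) = 80*π.


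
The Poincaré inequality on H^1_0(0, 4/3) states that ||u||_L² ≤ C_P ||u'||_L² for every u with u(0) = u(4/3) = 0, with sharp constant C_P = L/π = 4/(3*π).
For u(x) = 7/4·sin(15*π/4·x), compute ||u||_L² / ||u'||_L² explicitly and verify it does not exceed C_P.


||u||_L² / ||u'||_L² = 4/(15*π) < C_P = 4/(3*π).

u(x) = 7/4·sin(15*π/4·x), so u'(x) = 105*π*cos(15*π*x/4)/16.
Writing u(x) = A·sin(kπx/L) with A = 7/4 and k = 5, use ∫_0^L sin²(kπx/L) dx = L/2 and ∫_0^L cos²(kπx/L) dx = L/2.
u² = 49/16·sin²(15*π/4·x) and (u')² = 11025*π^2/256·cos²(15*π/4·x), and each of sin², cos² integrates to L/2 = 2/3 over (0, 4/3).
∫_0^4/3 u² dx = 49/24, so ||u||_L² = 7*sqrt(6)/12.
∫_0^4/3 (u')² dx = 3675*π^2/128, so ||u'||_L² = 35*sqrt(6)*π/16.
Ratio ||u||_L² / ||u'||_L² = 4/(15*π).
Sharp Poincaré constant on H^1_0(0, 4/3) is C_P = L/π = 4/(3*π), achieved by sin(3*π/4·x).
This is the k = 5 harmonic; the ratio L/(kπ) is strictly less than C_P = L/π, consistent with the sharp inequality ||u||_L² ≤ C_P ||u'||_L².


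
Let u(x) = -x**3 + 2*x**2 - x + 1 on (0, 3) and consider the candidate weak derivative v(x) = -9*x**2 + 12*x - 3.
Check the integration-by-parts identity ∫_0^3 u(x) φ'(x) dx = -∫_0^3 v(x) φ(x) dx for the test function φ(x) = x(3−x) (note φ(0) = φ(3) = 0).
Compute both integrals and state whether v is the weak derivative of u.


LHS = 279/20, RHS = 837/20. No, v is not the weak derivative of u.

u(x) = -x**3 + 2*x**2 - x + 1, classical derivative u'(x) = -3*x**2 + 4*x - 1.
φ(x) = x(3−x), so φ'(x) = 3 - 2*x.
Note φ(0) = φ(3) = 0, so the boundary term u·φ vanishes.
LHS = ∫_0^3 u(x) φ'(x) dx = ∫_0^3 (2*x^4 - 7*x^3 + 8*x^2 - 5*x + 3) dx. Term by term:
  ∫_0^3 2*x^4 dx = 486/5;  ∫_0^3 -7*x^3 dx = -567/4;  ∫_0^3 8*x^2 dx = 72;
  ∫_0^3 -5*x dx = -45/2;  ∫_0^3 3 dx = 9.
Sum: 486/5 − 567/4 + 72 − 45/2 + 9 = 279/20.
So LHS = 279/20.
∫_0^3 v(x) φ(x) dx = ∫_0^3 (9*x^4 - 39*x^3 + 39*x^2 - 9*x) dx. Term by term:
  ∫_0^3 9*x^4 dx = 2187/5;  ∫_0^3 -39*x^3 dx = -3159/4;  ∫_0^3 39*x^2 dx = 351;
  ∫_0^3 -9*x dx = -81/2.
Sum: 2187/5 − 3159/4 + 351 − 81/2 = -837/20.
So RHS = -∫_0^3 v(x) φ(x) dx = 837/20.
LHS − RHS = -279/10 ≠ 0, so the identity fails.
(For a valid weak derivative the identity must hold for EVERY test function, in particular this one. The failure shows v is NOT the weak derivative of u.)
Correct weak derivative would be u'(x) = -3*x**2 + 4*x - 1.


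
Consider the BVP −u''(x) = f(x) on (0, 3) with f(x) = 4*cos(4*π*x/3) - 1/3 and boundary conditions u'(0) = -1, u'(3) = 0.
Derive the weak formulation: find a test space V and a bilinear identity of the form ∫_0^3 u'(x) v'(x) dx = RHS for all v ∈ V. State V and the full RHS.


V = H^1(0, 3) (v unrestricted at boundary; u is determined up to an additive constant); weak form: ∫_0^3 u'v' dx = ∫_0^3 (4*cos(4*π*x/3) - 1/3) v dx + v(0) for all v ∈ V.

Multiply both sides by a test function v and integrate from 0 to 3:
  ∫_0^3 −u''(x) v(x) dx = ∫_0^3 f(x) v(x) dx.
Integrate the LHS by parts once:
  ∫_0^3 −u'' v dx = −[u'(x) v(x)]_0^3 + ∫_0^3 u'(x) v'(x) dx.
Thus ∫_0^3 u'(x) v'(x) dx = ∫_0^3 f(x) v(x) dx + [u'(x) v(x)]_0^3.
Choose V so that boundary terms are either known or forced to vanish.
u has inhomogeneous Neumann u'(0) = -1, u'(3) = 0. [u' v]_0^3 = (0)·v(3) − (-1)·v(0) = v(0). Take V = H^1(0, 3); boundary term becomes part of RHS.
Weak formulation: find u (satisfying any essential BC) such that ∫_0^3 u'(x) v'(x) dx = ∫_0^3 f v dx + v(0) for all v ∈ V (Neumann data are natural BCs: they enter the RHS as boundary terms).
Substituting f(x) = 4*cos(4*π*x/3) - 1/3, the right-hand side is ∫_0^3 (4*cos(4*π*x/3) - 1/3) v dx + v(0).
Compatibility check (pure Neumann): taking v ≡ 1 ∈ V gives 0 = ∫_0^3 f dx + (0) − (-1), i.e. ∫_0^3 f dx must equal u'(0) − u'(3) = -1. Indeed ∫_0^3 (4*cos(4*π*x/3) - 1/3) dx = -1, so the data are compatible. The solution is then unique only up to an additive constant (fix it e.g. by requiring ∫_0^3 u dx = 0).


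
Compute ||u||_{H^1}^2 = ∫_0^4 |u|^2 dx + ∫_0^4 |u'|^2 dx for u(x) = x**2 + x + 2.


||u||_{H^1}^2 = 3044/5

The H^1 norm (squared) on an interval (0, L) is
  ||u||_{H^1}^2 = ∫_0^L u(x)^2 dx + ∫_0^L u'(x)^2 dx.
Compute u'(x) = 2*x + 1.
Then u(x)^2 = x**4 + 2*x**3 + 5*x**2 + 4*x + 4 and u'(x)^2 = 4*x**2 + 4*x + 1.
Integrate each monomial from 0 to 4 using ∫_0^4 c·x^n dx = c·4^(n+1)/(n+1):
  ∫_0^4 u(x)^2 dx = ∫_0^4 (x^4 + 2*x^3 + 5*x^2 + 4*x + 4) dx. Term by term:
    ∫_0^4 x^4 dx = 1024/5;  ∫_0^4 2*x^3 dx = 128;  ∫_0^4 5*x^2 dx = 320/3;
    ∫_0^4 4*x dx = 32;  ∫_0^4 4 dx = 16.
  Sum: 1024/5 + 128 + 320/3 + 32 + 16 = 7312/15.
  ∫_0^4 u'(x)^2 dx = ∫_0^4 (4*x^2 + 4*x + 1) dx. Term by term:
    ∫_0^4 4*x^2 dx = 256/3;  ∫_0^4 4*x dx = 32;  ∫_0^4 1 dx = 4.
  Sum: 256/3 + 32 + 4 = 364/3.
Adding: ||u||_{H^1}^2 = 7312/15 + 364/3 = 3044/5.


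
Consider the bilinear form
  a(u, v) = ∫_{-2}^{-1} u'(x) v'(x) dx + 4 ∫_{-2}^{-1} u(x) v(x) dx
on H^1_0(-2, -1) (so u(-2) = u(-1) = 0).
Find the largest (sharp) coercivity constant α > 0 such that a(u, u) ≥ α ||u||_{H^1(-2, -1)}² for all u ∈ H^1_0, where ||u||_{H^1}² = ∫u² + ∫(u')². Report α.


α = 1

Coercivity of a(·,·) on H^1_0(-2, -1) means a(u, u) ≥ α ||u||_{H^1}² for every u ∈ H^1_0.
The interval has length L = 1, and Poincaré/coercivity depend only on L. Here a(u, u) = ∫(u')² + (4)·∫u².
Here c = 4 ≥ 1, so a(u,u) = ∫(u')² + c∫u² ≥ ∫(u')² + ∫u² = ||u||_{H^1}², i.e. α = 1 works. No larger α is possible: a(u,u) ≥ α||u||_{H^1}² means (1−α)∫(u')² ≥ (α−c)∫u², and for the modes u_n = sin(nπ(x−x₀)/L) (x₀ the left endpoint) one has ∫u_n²/∫(u_n')² = (L/(nπ))² → 0, so a(u_n,u_n)/||u_n||_{H^1}² → 1. Hence the optimal constant is α = 1.
Therefore α = 1.


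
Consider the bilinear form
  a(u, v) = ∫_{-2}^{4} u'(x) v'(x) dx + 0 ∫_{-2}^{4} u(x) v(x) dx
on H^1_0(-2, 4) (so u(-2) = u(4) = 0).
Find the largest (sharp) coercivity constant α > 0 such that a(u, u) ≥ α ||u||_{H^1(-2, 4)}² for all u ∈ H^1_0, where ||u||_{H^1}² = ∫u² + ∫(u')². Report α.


α = π^2/(π^2 + 36)

Coercivity of a(·,·) on H^1_0(-2, 4) means a(u, u) ≥ α ||u||_{H^1}² for every u ∈ H^1_0.
The interval has length L = 6, and Poincaré/coercivity depend only on L. Here a(u, u) = ∫(u')² + (0)·∫u².
Here c = 0, so a(u,u) = ∫(u')² alone. The condition a(u,u) ≥ α||u||_{H^1}² reads (1−α)∫(u')² ≥ (α−c)∫u². Any admissible α is ≤ 1 (rapidly oscillating u have ∫u²/∫(u')² → 0), and α = 1 would force 0 ≥ (1−c)∫u², impossible since c < 1; so 1−α > 0. By the sharp Poincaré inequality on H^1_0 of an interval of length L, ∫(u')² ≥ (π/L)²∫u² with equality for the first sine mode sin(π(x−x₀)/L) (x₀ the left endpoint), so the inequality holds for all u iff (1−α)(π/L)² ≥ α − c, i.e. α ≤ ((π/L)² + c)/((π/L)² + 1) = (1 + c(L/π)²)/(1 + (L/π)²). (Direct route, valid since c ≤ 0: Poincaré gives c∫u² ≥ c(L/π)²∫(u')², so a(u,u) ≥ (1 + c(L/π)²)∫(u')², while ||u||_{H^1}² ≤ (1 + (L/π)²)∫(u')²; dividing yields the same α.) With (π/L)² = π^2/36 and c = 0, the largest admissible constant is α = ((π/L)² + c)/((π/L)² + 1).
Simplifying, α = π^2/(π^2 + 36).


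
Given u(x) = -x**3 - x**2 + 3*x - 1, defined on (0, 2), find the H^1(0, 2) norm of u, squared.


||u||_{H^1}^2 = 7688/105

The H^1 norm (squared) on an interval (0, L) is
  ||u||_{H^1}^2 = ∫_0^L u(x)^2 dx + ∫_0^L u'(x)^2 dx.
Compute u'(x) = -3*x**2 - 2*x + 3.
Then u(x)^2 = x**6 + 2*x**5 - 5*x**4 - 4*x**3 + 11*x**2 - 6*x + 1 and u'(x)^2 = 9*x**4 + 12*x**3 - 14*x**2 - 12*x + 9.
Integrate each monomial from 0 to 2 using ∫_0^2 c·x^n dx = c·2^(n+1)/(n+1):
  ∫_0^2 u(x)^2 dx = ∫_0^2 (x^6 + 2*x^5 - 5*x^4 - 4*x^3 + 11*x^2 - 6*x + 1) dx. Term by term:
    ∫_0^2 x^6 dx = 128/7;  ∫_0^2 2*x^5 dx = 64/3;  ∫_0^2 -5*x^4 dx = -32;
    ∫_0^2 -4*x^3 dx = -16;  ∫_0^2 11*x^2 dx = 88/3;  ∫_0^2 -6*x dx = -12;
    ∫_0^2 1 dx = 2.
  Sum: 128/7 + 64/3 − 32 − 16 + 88/3 − 12 + 2 = 230/21.
  ∫_0^2 u'(x)^2 dx = ∫_0^2 (9*x^4 + 12*x^3 - 14*x^2 - 12*x + 9) dx. Term by term:
    ∫_0^2 9*x^4 dx = 288/5;  ∫_0^2 12*x^3 dx = 48;  ∫_0^2 -14*x^2 dx = -112/3;
    ∫_0^2 -12*x dx = -24;  ∫_0^2 9 dx = 18.
  Sum: 288/5 + 48 − 112/3 − 24 + 18 = 934/15.
Adding: ||u||_{H^1}^2 = 230/21 + 934/15 = 7688/105.


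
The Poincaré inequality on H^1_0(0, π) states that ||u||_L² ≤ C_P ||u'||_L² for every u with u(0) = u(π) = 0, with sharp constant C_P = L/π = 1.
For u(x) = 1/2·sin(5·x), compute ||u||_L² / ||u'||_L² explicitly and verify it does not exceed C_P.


||u||_L² / ||u'||_L² = 1/5 < C_P = 1.

u(x) = 1/2·sin(5·x), so u'(x) = 5*cos(5*x)/2.
Writing u(x) = A·sin(kπx/L) with A = 1/2 and k = 5, use ∫_0^L sin²(kπx/L) dx = L/2 and ∫_0^L cos²(kπx/L) dx = L/2.
u² = 1/4·sin²(5·x) and (u')² = 25/4·cos²(5·x), and each of sin², cos² integrates to L/2 = π/2 over (0, π).
∫_0^π u² dx = π/8, so ||u||_L² = sqrt(2)*sqrt(π)/4.
∫_0^π (u')² dx = 25*π/8, so ||u'||_L² = 5*sqrt(2)*sqrt(π)/4.
Ratio ||u||_L² / ||u'||_L² = 1/5.
Sharp Poincaré constant on H^1_0(0, π) is C_P = L/π = 1, achieved by sin(x).
This is the k = 5 harmonic; the ratio L/(kπ) is strictly less than C_P = L/π, consistent with the sharp inequality ||u||_L² ≤ C_P ||u'||_L².


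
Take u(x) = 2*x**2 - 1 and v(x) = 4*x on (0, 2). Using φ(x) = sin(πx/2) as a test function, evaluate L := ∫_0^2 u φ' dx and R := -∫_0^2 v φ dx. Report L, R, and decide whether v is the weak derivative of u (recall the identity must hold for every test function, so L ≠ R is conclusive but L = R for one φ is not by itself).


LHS = -16/π, RHS = -16/π. Yes, v = u' weakly.

u(x) = 2*x**2 - 1, classical derivative u'(x) = 4*x.
φ(x) = sin(πx/2), so φ'(x) = π*cos(π*x/2)/2.
Note φ(0) = φ(2) = 0, so the boundary term u·φ vanishes.
LHS = ∫_0^2 u(x) φ'(x) dx = ∫_0^2 (π*x^2*cos(π*x/2) - π*cos(π*x/2)/2) dx. Term by term:
  ∫_0^2 -π*cos(π*x/2)/2 dx = 0;  ∫_0^2 π*x^2*cos(π*x/2) dx = -16/π.
Sum: 0 − 16/π = -16/π.
So LHS = -16/π.
∫_0^2 v(x) φ(x) dx = ∫_0^2 (4*x*sin(π*x/2)) dx. Term by term:
  ∫_0^2 4*x*sin(π*x/2) dx = 16/π.
So RHS = -∫_0^2 v(x) φ(x) dx = -16/π.
LHS = RHS, so the identity holds for this test φ.
Moreover u is smooth here and v(x) = u'(x) = 4*x pointwise, so the identity holds for every test function. Hence v is the weak derivative of u.


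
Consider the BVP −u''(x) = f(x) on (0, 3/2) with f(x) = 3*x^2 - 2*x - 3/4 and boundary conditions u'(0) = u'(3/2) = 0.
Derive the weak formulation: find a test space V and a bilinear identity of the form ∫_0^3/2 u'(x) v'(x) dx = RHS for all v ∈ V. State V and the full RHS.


V = H^1(0, 3/2) (no boundary constraint on v; u is determined up to an additive constant); weak form: ∫_0^3/2 u'v' dx = ∫_0^3/2 (3*x^2 - 2*x - 3/4) v dx for all v ∈ V.

Multiply both sides by a test function v and integrate from 0 to 3/2:
  ∫_0^3/2 −u''(x) v(x) dx = ∫_0^3/2 f(x) v(x) dx.
Integrate the LHS by parts once:
  ∫_0^3/2 −u'' v dx = −[u'(x) v(x)]_0^3/2 + ∫_0^3/2 u'(x) v'(x) dx.
Thus ∫_0^3/2 u'(x) v'(x) dx = ∫_0^3/2 f(x) v(x) dx + [u'(x) v(x)]_0^3/2.
Choose V so that boundary terms are either known or forced to vanish.
u has homogeneous Neumann: u'(0) = u'(3/2) = 0. So [u' v]_0^3/2 = 0·v(3/2) − 0·v(0) = 0 for any v; take V = H^1(0, 3/2).
Weak formulation: find u (satisfying any essential BC) such that ∫_0^3/2 u'(x) v'(x) dx = ∫_0^3/2 f v dx for all v ∈ V (homogeneous Neumann, so boundary terms vanish).
Substituting f(x) = 3*x^2 - 2*x - 3/4, the right-hand side is ∫_0^3/2 (3*x^2 - 2*x - 3/4) v dx.
Compatibility check (pure Neumann): taking v ≡ 1 ∈ V gives 0 = ∫_0^3/2 f dx + (0) − (0), i.e. ∫_0^3/2 f dx must equal u'(0) − u'(3/2) = 0. Indeed ∫_0^3/2 (3*x^2 - 2*x - 3/4) dx = 0, so the data are compatible. The solution is then unique only up to an additive constant (fix it e.g. by requiring ∫_0^3/2 u dx = 0).


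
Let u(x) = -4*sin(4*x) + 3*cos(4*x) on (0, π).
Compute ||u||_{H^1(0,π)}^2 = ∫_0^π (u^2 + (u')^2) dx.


||u||_{H^1(0,π)}^2 = 425*π/2

u'(x) = -12*sin(4*x) - 16*cos(4*x).
Expand u² and (u')² and integrate term by term on (0, π), using: for integers n ≥ 1, ∫_0^π sin²(nx) dx = ∫_0^π cos²(nx) dx = π/2; for n ≠ n', ∫_0^π sin(nx)sin(n'x) dx = ∫_0^π cos(nx)cos(n'x) dx = 0; and by product-to-sum, ∫_0^π sin(nx)cos(n'x) dx = ½∫_0^π [sin((n+n')x) + sin((n−n')x)] dx, which is 0 when n+n' is even and 2n/(n²−n'²) when n+n' is odd (it need not vanish on (0, π)).
  u² squared terms: (-4)²·∫sin(4x)² dx = 16·π/2 = 8*π;  (3)²·∫cos(4x)² dx = 9·π/2 = 9*π/2.
  u² cross terms: 2·(-4)·(3)·∫sin(4x)·cos(4x) dx = -24·(0) = 0.
  So ∫_0^π u² dx = 8*π + 9*π/2 + 0 = 25*π/2.
  (u')² squared terms: (-16)²·∫cos(4x)² dx = 256·π/2 = 128*π;  (-12)²·∫sin(4x)² dx = 144·π/2 = 72*π.
  (u')² cross terms: 2·(-16)·(-12)·∫cos(4x)·sin(4x) dx = 384·(0) = 0.
  So ∫_0^π (u')² dx = 128*π + 72*π + 0 = 200*π.
||u||_{H^1}^2 = (25*π/2) + (200*π) = 425*π/2.


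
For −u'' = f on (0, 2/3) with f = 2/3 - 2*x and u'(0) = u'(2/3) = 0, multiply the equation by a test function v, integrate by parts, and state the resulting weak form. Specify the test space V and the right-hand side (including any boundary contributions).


V = H^1(0, 2/3) (no boundary constraint on v; u is determined up to an additive constant); weak form: ∫_0^2/3 u'v' dx = ∫_0^2/3 (2/3 - 2*x) v dx for all v ∈ V.

Multiply both sides by a test function v and integrate from 0 to 2/3:
  ∫_0^2/3 −u''(x) v(x) dx = ∫_0^2/3 f(x) v(x) dx.
Integrate the LHS by parts once:
  ∫_0^2/3 −u'' v dx = −[u'(x) v(x)]_0^2/3 + ∫_0^2/3 u'(x) v'(x) dx.
Thus ∫_0^2/3 u'(x) v'(x) dx = ∫_0^2/3 f(x) v(x) dx + [u'(x) v(x)]_0^2/3.
Choose V so that boundary terms are either known or forced to vanish.
u has homogeneous Neumann: u'(0) = u'(2/3) = 0. So [u' v]_0^2/3 = 0·v(2/3) − 0·v(0) = 0 for any v; take V = H^1(0, 2/3).
Weak formulation: find u (satisfying any essential BC) such that ∫_0^2/3 u'(x) v'(x) dx = ∫_0^2/3 f v dx for all v ∈ V (homogeneous Neumann, so boundary terms vanish).
Substituting f(x) = 2/3 - 2*x, the right-hand side is ∫_0^2/3 (2/3 - 2*x) v dx.
Compatibility check (pure Neumann): taking v ≡ 1 ∈ V gives 0 = ∫_0^2/3 f dx + (0) − (0), i.e. ∫_0^2/3 f dx must equal u'(0) − u'(2/3) = 0. Indeed ∫_0^2/3 (2/3 - 2*x) dx = 0, so the data are compatible. The solution is then unique only up to an additive constant (fix it e.g. by requiring ∫_0^2/3 u dx = 0).


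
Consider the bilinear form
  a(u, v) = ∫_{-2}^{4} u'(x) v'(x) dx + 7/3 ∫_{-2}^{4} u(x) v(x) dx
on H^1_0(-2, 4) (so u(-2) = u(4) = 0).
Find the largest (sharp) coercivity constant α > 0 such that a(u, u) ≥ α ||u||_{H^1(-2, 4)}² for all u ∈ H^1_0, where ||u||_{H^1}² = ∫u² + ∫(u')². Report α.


α = 1

Coercivity of a(·,·) on H^1_0(-2, 4) means a(u, u) ≥ α ||u||_{H^1}² for every u ∈ H^1_0.
The interval has length L = 6, and Poincaré/coercivity depend only on L. Here a(u, u) = ∫(u')² + (7/3)·∫u².
Here c = 7/3 ≥ 1, so a(u,u) = ∫(u')² + c∫u² ≥ ∫(u')² + ∫u² = ||u||_{H^1}², i.e. α = 1 works. No larger α is possible: a(u,u) ≥ α||u||_{H^1}² means (1−α)∫(u')² ≥ (α−c)∫u², and for the modes u_n = sin(nπ(x−x₀)/L) (x₀ the left endpoint) one has ∫u_n²/∫(u_n')² = (L/(nπ))² → 0, so a(u_n,u_n)/||u_n||_{H^1}² → 1. Hence the optimal constant is α = 1.
Therefore α = 1.


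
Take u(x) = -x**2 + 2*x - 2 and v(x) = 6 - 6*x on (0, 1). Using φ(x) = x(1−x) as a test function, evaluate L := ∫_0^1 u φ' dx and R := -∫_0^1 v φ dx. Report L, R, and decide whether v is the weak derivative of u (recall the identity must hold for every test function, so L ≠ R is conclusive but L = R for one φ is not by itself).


LHS = -1/6, RHS = -1/2. No, v is not the weak derivative of u.

u(x) = -x**2 + 2*x - 2, classical derivative u'(x) = 2 - 2*x.
φ(x) = x(1−x), so φ'(x) = 1 - 2*x.
Note φ(0) = φ(1) = 0, so the boundary term u·φ vanishes.
LHS = ∫_0^1 u(x) φ'(x) dx = ∫_0^1 (2*x^3 - 5*x^2 + 6*x - 2) dx. Term by term:
  ∫_0^1 2*x^3 dx = 1/2;  ∫_0^1 -5*x^2 dx = -5/3;  ∫_0^1 6*x dx = 3;
  ∫_0^1 -2 dx = -2.
Sum: 1/2 − 5/3 + 3 − 2 = -1/6.
So LHS = -1/6.
∫_0^1 v(x) φ(x) dx = ∫_0^1 (6*x^3 - 12*x^2 + 6*x) dx. Term by term:
  ∫_0^1 6*x^3 dx = 3/2;  ∫_0^1 -12*x^2 dx = -4;  ∫_0^1 6*x dx = 3.
Sum: 3/2 − 4 + 3 = 1/2.
So RHS = -∫_0^1 v(x) φ(x) dx = -1/2.
LHS − RHS = 1/3 ≠ 0, so the identity fails.
(For a valid weak derivative the identity must hold for EVERY test function, in particular this one. The failure shows v is NOT the weak derivative of u.)
Correct weak derivative would be u'(x) = 2 - 2*x.


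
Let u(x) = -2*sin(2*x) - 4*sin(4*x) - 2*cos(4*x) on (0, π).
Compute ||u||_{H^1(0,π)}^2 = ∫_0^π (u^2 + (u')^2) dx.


||u||_{H^1(0,π)}^2 = 180*π

u'(x) = 8*sin(4*x) - 4*cos(2*x) - 16*cos(4*x).
Expand u² and (u')² and integrate term by term on (0, π), using: for integers n ≥ 1, ∫_0^π sin²(nx) dx = ∫_0^π cos²(nx) dx = π/2; for n ≠ n', ∫_0^π sin(nx)sin(n'x) dx = ∫_0^π cos(nx)cos(n'x) dx = 0; and by product-to-sum, ∫_0^π sin(nx)cos(n'x) dx = ½∫_0^π [sin((n+n')x) + sin((n−n')x)] dx, which is 0 when n+n' is even and 2n/(n²−n'²) when n+n' is odd (it need not vanish on (0, π)).
  u² squared terms: (-4)²·∫sin(4x)² dx = 16·π/2 = 8*π;  (-2)²·∫cos(4x)² dx = 4·π/2 = 2*π;  (-2)²·∫sin(2x)² dx = 4·π/2 = 2*π.
  u² cross terms: 2·(-4)·(-2)·∫sin(4x)·cos(4x) dx = 16·(0) = 0;  2·(-4)·(-2)·∫sin(4x)·sin(2x) dx = 16·(0) = 0;  2·(-2)·(-2)·∫cos(4x)·sin(2x) dx = 8·(0) = 0.
  So ∫_0^π u² dx = 8*π + 2*π + 2*π + 0 + 0 + 0 = 12*π.
  (u')² squared terms: (-16)²·∫cos(4x)² dx = 256·π/2 = 128*π;  (-4)²·∫cos(2x)² dx = 16·π/2 = 8*π;  (8)²·∫sin(4x)² dx = 64·π/2 = 32*π.
  (u')² cross terms: 2·(-16)·(-4)·∫cos(4x)·cos(2x) dx = 128·(0) = 0;  2·(-16)·(8)·∫cos(4x)·sin(4x) dx = -256·(0) = 0;  2·(-4)·(8)·∫cos(2x)·sin(4x) dx = -64·(0) = 0.
  So ∫_0^π (u')² dx = 128*π + 8*π + 32*π + 0 + 0 + 0 = 168*π.
||u||_{H^1}^2 = (12*π) + (168*π) = 180*π.


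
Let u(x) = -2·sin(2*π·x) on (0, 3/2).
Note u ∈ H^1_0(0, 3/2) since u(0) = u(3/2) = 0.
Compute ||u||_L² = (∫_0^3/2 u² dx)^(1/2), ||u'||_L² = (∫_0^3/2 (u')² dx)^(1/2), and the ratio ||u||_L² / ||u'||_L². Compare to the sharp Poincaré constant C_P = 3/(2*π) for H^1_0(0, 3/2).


||u||_L² / ||u'||_L² = 1/(2*π) < C_P = 3/(2*π).

u(x) = -2·sin(2*π·x), so u'(x) = -4*π*cos(2*π*x).
Writing u(x) = A·sin(kπx/L) with A = -2 and k = 3, use ∫_0^L sin²(kπx/L) dx = L/2 and ∫_0^L cos²(kπx/L) dx = L/2.
u² = 4·sin²(2*π·x) and (u')² = 16*π^2·cos²(2*π·x), and each of sin², cos² integrates to L/2 = 3/4 over (0, 3/2).
∫_0^3/2 u² dx = 3, so ||u||_L² = sqrt(3).
∫_0^3/2 (u')² dx = 12*π^2, so ||u'||_L² = 2*sqrt(3)*π.
Ratio ||u||_L² / ||u'||_L² = 1/(2*π).
Sharp Poincaré constant on H^1_0(0, 3/2) is C_P = L/π = 3/(2*π), achieved by sin(2*π/3·x).
This is the k = 3 harmonic; the ratio L/(kπ) is strictly less than C_P = L/π, consistent with the sharp inequality ||u||_L² ≤ C_P ||u'||_L².


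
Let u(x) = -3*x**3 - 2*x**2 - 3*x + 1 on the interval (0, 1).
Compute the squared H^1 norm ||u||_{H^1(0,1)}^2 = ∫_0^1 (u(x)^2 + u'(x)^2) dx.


||u||_{H^1}^2 = 6117/70

The H^1 norm (squared) on an interval (0, L) is
  ||u||_{H^1}^2 = ∫_0^L u(x)^2 dx + ∫_0^L u'(x)^2 dx.
Compute u'(x) = -9*x**2 - 4*x - 3.
Then u(x)^2 = 9*x**6 + 12*x**5 + 22*x**4 + 6*x**3 + 5*x**2 - 6*x + 1 and u'(x)^2 = 81*x**4 + 72*x**3 + 70*x**2 + 24*x + 9.
Integrate each monomial from 0 to 1 using ∫_0^1 c·x^n dx = c·1^(n+1)/(n+1):
  ∫_0^1 u(x)^2 dx = ∫_0^1 (9*x^6 + 12*x^5 + 22*x^4 + 6*x^3 + 5*x^2 - 6*x + 1) dx. Term by term:
    ∫_0^1 9*x^6 dx = 9/7;  ∫_0^1 12*x^5 dx = 2;  ∫_0^1 22*x^4 dx = 22/5;
    ∫_0^1 6*x^3 dx = 3/2;  ∫_0^1 5*x^2 dx = 5/3;  ∫_0^1 -6*x dx = -3;
    ∫_0^1 1 dx = 1.
  Sum: 9/7 + 2 + 22/5 + 3/2 + 5/3 − 3 + 1 = 1859/210.
  ∫_0^1 u'(x)^2 dx = ∫_0^1 (81*x^4 + 72*x^3 + 70*x^2 + 24*x + 9) dx. Term by term:
    ∫_0^1 81*x^4 dx = 81/5;  ∫_0^1 72*x^3 dx = 18;  ∫_0^1 70*x^2 dx = 70/3;
    ∫_0^1 24*x dx = 12;  ∫_0^1 9 dx = 9.
  Sum: 81/5 + 18 + 70/3 + 12 + 9 = 1178/15.
Adding: ||u||_{H^1}^2 = 1859/210 + 1178/15 = 6117/70.


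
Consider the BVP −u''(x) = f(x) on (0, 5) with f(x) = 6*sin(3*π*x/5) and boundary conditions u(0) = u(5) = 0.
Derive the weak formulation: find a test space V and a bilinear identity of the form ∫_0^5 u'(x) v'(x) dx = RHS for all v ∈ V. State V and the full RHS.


V = H^1_0(0, 5) (so v(0) = v(5) = 0); weak form: ∫_0^5 u'v' dx = ∫_0^5 (6*sin(3*π*x/5)) v dx for all v ∈ V.

Multiply both sides by a test function v and integrate from 0 to 5:
  ∫_0^5 −u''(x) v(x) dx = ∫_0^5 f(x) v(x) dx.
Integrate the LHS by parts once:
  ∫_0^5 −u'' v dx = −[u'(x) v(x)]_0^5 + ∫_0^5 u'(x) v'(x) dx.
Thus ∫_0^5 u'(x) v'(x) dx = ∫_0^5 f(x) v(x) dx + [u'(x) v(x)]_0^5.
Choose V so that boundary terms are either known or forced to vanish.
u is Dirichlet: u(0) = u(5) = 0. Let V = H^1_0(0, 5); then v(0) = v(5) = 0, and [u' v]_0^5 = 0.
Weak formulation: find u (satisfying any essential BC) such that ∫_0^5 u'(x) v'(x) dx = ∫_0^5 f v dx for all v ∈ V.
Substituting f(x) = 6*sin(3*π*x/5), the right-hand side is ∫_0^5 (6*sin(3*π*x/5)) v dx.


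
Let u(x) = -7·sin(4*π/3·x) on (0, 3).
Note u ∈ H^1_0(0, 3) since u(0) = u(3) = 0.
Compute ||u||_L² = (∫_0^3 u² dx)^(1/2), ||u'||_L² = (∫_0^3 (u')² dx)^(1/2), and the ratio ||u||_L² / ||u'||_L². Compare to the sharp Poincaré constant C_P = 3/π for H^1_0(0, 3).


||u||_L² / ||u'||_L² = 3/(4*π) < C_P = 3/π.

u(x) = -7·sin(4*π/3·x), so u'(x) = -28*π*cos(4*π*x/3)/3.
Writing u(x) = A·sin(kπx/L) with A = -7 and k = 4, use ∫_0^L sin²(kπx/L) dx = L/2 and ∫_0^L cos²(kπx/L) dx = L/2.
u² = 49·sin²(4*π/3·x) and (u')² = 784*π^2/9·cos²(4*π/3·x), and each of sin², cos² integrates to L/2 = 3/2 over (0, 3).
∫_0^3 u² dx = 147/2, so ||u||_L² = 7*sqrt(6)/2.
∫_0^3 (u')² dx = 392*π^2/3, so ||u'||_L² = 14*sqrt(6)*π/3.
Ratio ||u||_L² / ||u'||_L² = 3/(4*π).
Sharp Poincaré constant on H^1_0(0, 3) is C_P = L/π = 3/π, achieved by sin(π/3·x).
This is the k = 4 harmonic; the ratio L/(kπ) is strictly less than C_P = L/π, consistent with the sharp inequality ||u||_L² ≤ C_P ||u'||_L².


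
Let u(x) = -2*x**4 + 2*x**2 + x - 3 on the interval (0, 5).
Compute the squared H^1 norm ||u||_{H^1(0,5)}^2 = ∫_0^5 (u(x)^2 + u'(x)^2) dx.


||u||_{H^1}^2 = 13059425/9

The H^1 norm (squared) on an interval (0, L) is
  ||u||_{H^1}^2 = ∫_0^L u(x)^2 dx + ∫_0^L u'(x)^2 dx.
Compute u'(x) = -8*x**3 + 4*x + 1.
Then u(x)^2 = 4*x**8 - 8*x**6 - 4*x**5 + 16*x**4 + 4*x**3 - 11*x**2 - 6*x + 9 and u'(x)^2 = 64*x**6 - 64*x**4 - 16*x**3 + 16*x**2 + 8*x + 1.
Integrate each monomial from 0 to 5 using ∫_0^5 c·x^n dx = c·5^(n+1)/(n+1):
  ∫_0^5 u(x)^2 dx = ∫_0^5 (4*x^8 - 8*x^6 - 4*x^5 + 16*x^4 + 4*x^3 - 11*x^2 - 6*x + 9) dx. Term by term:
    ∫_0^5 4*x^8 dx = 7812500/9;  ∫_0^5 -8*x^6 dx = -625000/7;  ∫_0^5 -4*x^5 dx = -31250/3;
    ∫_0^5 16*x^4 dx = 10000;  ∫_0^5 4*x^3 dx = 625;  ∫_0^5 -11*x^2 dx = -1375/3;
    ∫_0^5 -6*x dx = -75;  ∫_0^5 9 dx = 45.
  Sum: 7812500/9 − 625000/7 − 31250/3 + 10000 + 625 − 1375/3 − 75 + 45 = 49044860/63.
  ∫_0^5 u'(x)^2 dx = ∫_0^5 (64*x^6 - 64*x^4 - 16*x^3 + 16*x^2 + 8*x + 1) dx. Term by term:
    ∫_0^5 64*x^6 dx = 5000000/7;  ∫_0^5 -64*x^4 dx = -40000;  ∫_0^5 -16*x^3 dx = -2500;
    ∫_0^5 16*x^2 dx = 2000/3;  ∫_0^5 8*x dx = 100;  ∫_0^5 1 dx = 5.
  Sum: 5000000/7 − 40000 − 2500 + 2000/3 + 100 + 5 = 14123705/21.
Adding: ||u||_{H^1}^2 = 49044860/63 + 14123705/21 = 13059425/9.


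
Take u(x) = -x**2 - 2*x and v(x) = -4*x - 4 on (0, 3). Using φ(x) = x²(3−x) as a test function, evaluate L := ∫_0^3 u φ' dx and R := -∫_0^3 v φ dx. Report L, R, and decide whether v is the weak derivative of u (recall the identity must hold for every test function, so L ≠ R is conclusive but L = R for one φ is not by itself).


LHS = 189/5, RHS = 378/5. No, v is not the weak derivative of u.

u(x) = -x**2 - 2*x, classical derivative u'(x) = -2*x - 2.
φ(x) = x²(3−x), so φ'(x) = 3*x*(2 - x).
Note φ(0) = φ(3) = 0, so the boundary term u·φ vanishes.
LHS = ∫_0^3 u(x) φ'(x) dx = ∫_0^3 (3*x^4 - 12*x^2) dx. Term by term:
  ∫_0^3 3*x^4 dx = 729/5;  ∫_0^3 -12*x^2 dx = -108.
Sum: 729/5 − 108 = 189/5.
So LHS = 189/5.
∫_0^3 v(x) φ(x) dx = ∫_0^3 (4*x^4 - 8*x^3 - 12*x^2) dx. Term by term:
  ∫_0^3 4*x^4 dx = 972/5;  ∫_0^3 -8*x^3 dx = -162;  ∫_0^3 -12*x^2 dx = -108.
Sum: 972/5 − 162 − 108 = -378/5.
So RHS = -∫_0^3 v(x) φ(x) dx = 378/5.
LHS − RHS = -189/5 ≠ 0, so the identity fails.
(For a valid weak derivative the identity must hold for EVERY test function, in particular this one. The failure shows v is NOT the weak derivative of u.)
Correct weak derivative would be u'(x) = -2*x - 2.


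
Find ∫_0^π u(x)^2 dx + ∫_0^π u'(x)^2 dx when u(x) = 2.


||u||_{H^1(0,π)}^2 = 4*π

u'(x) = 0.
Expand u² and (u')² and integrate term by term on (0, π), using: for integers n ≥ 1, ∫_0^π sin²(nx) dx = ∫_0^π cos²(nx) dx = π/2; for n ≠ n', ∫_0^π sin(nx)sin(n'x) dx = ∫_0^π cos(nx)cos(n'x) dx = 0; and by product-to-sum, ∫_0^π sin(nx)cos(n'x) dx = ½∫_0^π [sin((n+n')x) + sin((n−n')x)] dx, which is 0 when n+n' is even and 2n/(n²−n'²) when n+n' is odd (it need not vanish on (0, π)). For the constant mode: ∫_0^π 1 dx = π, ∫_0^π cos(nx) dx = 0, ∫_0^π sin(nx) dx = (1−(−1)^n)/n.
  u² squared terms: (2)²·∫1 dx = 4·π = 4*π.
  So ∫_0^π u² dx = 4*π.
  u' ≡ 0, so ∫_0^π (u')² dx = 0.
||u||_{H^1}^2 = (4*π) + (0) = 4*π.


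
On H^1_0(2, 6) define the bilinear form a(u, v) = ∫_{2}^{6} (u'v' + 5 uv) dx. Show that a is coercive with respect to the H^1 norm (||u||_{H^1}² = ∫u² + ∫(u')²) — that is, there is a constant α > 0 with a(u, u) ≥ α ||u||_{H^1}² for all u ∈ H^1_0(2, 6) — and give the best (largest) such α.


α = 1

Coercivity of a(·,·) on H^1_0(2, 6) means a(u, u) ≥ α ||u||_{H^1}² for every u ∈ H^1_0.
The interval has length L = 4, and Poincaré/coercivity depend only on L. Here a(u, u) = ∫(u')² + (5)·∫u².
Here c = 5 ≥ 1, so a(u,u) = ∫(u')² + c∫u² ≥ ∫(u')² + ∫u² = ||u||_{H^1}², i.e. α = 1 works. No larger α is possible: a(u,u) ≥ α||u||_{H^1}² means (1−α)∫(u')² ≥ (α−c)∫u², and for the modes u_n = sin(nπ(x−x₀)/L) (x₀ the left endpoint) one has ∫u_n²/∫(u_n')² = (L/(nπ))² → 0, so a(u_n,u_n)/||u_n||_{H^1}² → 1. Hence the optimal constant is α = 1.
Therefore α = 1.


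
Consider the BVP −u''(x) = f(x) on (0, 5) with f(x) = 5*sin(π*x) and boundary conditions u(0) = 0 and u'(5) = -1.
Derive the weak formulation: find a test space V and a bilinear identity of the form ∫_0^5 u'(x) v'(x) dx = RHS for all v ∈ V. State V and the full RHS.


V = {v ∈ H^1(0, 5) : v(0) = 0} (test functions vanish at x = 0 where u is specified); weak form: ∫_0^5 u'v' dx = ∫_0^5 (5*sin(π*x)) v dx − v(5) for all v ∈ V.

Multiply both sides by a test function v and integrate from 0 to 5:
  ∫_0^5 −u''(x) v(x) dx = ∫_0^5 f(x) v(x) dx.
Integrate the LHS by parts once:
  ∫_0^5 −u'' v dx = −[u'(x) v(x)]_0^5 + ∫_0^5 u'(x) v'(x) dx.
Thus ∫_0^5 u'(x) v'(x) dx = ∫_0^5 f(x) v(x) dx + [u'(x) v(x)]_0^5.
Choose V so that boundary terms are either known or forced to vanish.
Mixed BC: u(0) = 0 (Dirichlet) and u'(5) = -1 (Neumann). Define V = {v ∈ H^1(0, 5) : v(0) = 0}. Then [u' v]_0^5 = u'(5)·v(5) − u'(0)·0 = − v(5).
Weak formulation: find u (satisfying any essential BC) such that ∫_0^5 u'(x) v'(x) dx = ∫_0^5 f v dx − v(5) for all v ∈ V (Dirichlet at 0 absorbed into V; Neumann datum at x = 5 contributes the boundary term).
Substituting f(x) = 5*sin(π*x), the right-hand side is ∫_0^5 (5*sin(π*x)) v dx − v(5).
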